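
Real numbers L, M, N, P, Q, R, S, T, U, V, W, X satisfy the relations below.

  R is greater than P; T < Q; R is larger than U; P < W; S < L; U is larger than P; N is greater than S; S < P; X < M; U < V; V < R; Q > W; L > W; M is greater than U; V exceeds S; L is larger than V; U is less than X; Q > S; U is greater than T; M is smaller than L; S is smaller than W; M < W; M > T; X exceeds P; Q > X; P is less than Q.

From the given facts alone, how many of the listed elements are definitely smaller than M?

5

Directly below M: T, U, X.
One step further: P (4 so far).
One step further: S (5 so far).
No other element is forced below M by the given relations, so the count is 5.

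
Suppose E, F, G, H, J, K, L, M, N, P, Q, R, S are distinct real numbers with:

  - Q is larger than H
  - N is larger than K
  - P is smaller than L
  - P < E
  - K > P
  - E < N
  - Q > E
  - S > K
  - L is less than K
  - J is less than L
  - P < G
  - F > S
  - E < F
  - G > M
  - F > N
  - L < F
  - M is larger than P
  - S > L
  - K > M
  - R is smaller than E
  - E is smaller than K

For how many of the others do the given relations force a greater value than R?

From R the given relations immediately reach E.
From those, Q, K, N, F — 5 in total.
From those, S — 6 in total.
No other element is forced above R by the given relations, so the count is 6.

6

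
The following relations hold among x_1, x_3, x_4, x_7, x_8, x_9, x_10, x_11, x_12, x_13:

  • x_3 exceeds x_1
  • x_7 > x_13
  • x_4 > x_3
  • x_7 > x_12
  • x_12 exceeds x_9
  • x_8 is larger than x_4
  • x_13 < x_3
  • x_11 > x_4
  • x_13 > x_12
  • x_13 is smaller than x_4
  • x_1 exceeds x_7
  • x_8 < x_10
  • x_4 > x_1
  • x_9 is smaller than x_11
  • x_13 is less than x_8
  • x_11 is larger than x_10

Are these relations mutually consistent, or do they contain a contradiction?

The single ordering x_9 < x_12 < x_13 < x_7 < x_1 < x_3 < x_4 < x_8 < x_10 < x_11 satisfies every listed relation, so no contradiction arises.

consistent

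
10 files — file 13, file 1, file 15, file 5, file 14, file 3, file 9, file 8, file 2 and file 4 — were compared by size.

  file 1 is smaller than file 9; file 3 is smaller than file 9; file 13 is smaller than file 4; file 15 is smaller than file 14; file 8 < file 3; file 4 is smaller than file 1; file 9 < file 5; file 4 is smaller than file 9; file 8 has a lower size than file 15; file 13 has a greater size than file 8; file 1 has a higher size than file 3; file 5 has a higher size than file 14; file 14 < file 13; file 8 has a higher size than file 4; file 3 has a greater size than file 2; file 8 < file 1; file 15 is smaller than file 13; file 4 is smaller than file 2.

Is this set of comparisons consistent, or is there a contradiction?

Chaining the given relations yields file 8 < file 15 < file 14 < file 13 < file 4, so file 8 < file 4. But one relation states file 4 < file 8. These cannot both hold.

inconsistent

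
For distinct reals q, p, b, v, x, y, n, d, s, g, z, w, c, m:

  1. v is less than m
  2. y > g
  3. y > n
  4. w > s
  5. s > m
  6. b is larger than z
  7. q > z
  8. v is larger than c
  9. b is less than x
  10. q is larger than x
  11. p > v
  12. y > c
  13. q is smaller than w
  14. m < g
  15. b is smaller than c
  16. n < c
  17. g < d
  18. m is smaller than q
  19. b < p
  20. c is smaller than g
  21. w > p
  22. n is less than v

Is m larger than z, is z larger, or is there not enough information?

Following the relations from z: z < b < c < v < m.
So m is larger.

m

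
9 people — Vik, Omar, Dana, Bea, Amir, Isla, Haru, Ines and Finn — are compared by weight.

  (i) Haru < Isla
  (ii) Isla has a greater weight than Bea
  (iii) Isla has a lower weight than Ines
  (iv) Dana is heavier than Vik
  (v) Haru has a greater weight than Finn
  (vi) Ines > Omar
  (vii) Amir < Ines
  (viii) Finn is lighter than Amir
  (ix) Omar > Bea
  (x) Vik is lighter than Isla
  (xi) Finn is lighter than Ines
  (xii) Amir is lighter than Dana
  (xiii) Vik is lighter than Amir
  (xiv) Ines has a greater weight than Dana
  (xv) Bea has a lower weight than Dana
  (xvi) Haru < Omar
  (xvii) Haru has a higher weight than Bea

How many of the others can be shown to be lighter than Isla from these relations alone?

4

Directly below Isla: Vik, Bea, Haru.
One step further: Finn (4 so far).
No other element is forced below Isla by the given relations, so the count is 4.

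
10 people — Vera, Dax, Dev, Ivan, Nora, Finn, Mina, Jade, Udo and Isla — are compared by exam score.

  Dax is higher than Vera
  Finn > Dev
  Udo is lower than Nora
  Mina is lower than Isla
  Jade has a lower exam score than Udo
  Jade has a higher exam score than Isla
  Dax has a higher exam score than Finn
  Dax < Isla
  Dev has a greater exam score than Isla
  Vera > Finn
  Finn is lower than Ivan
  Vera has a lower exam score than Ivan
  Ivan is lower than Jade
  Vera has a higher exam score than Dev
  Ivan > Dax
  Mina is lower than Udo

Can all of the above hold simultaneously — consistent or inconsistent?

Chaining the given relations yields Isla < Dev < Finn < Vera < Dax, so Isla < Dax. But one relation states Dax < Isla. These cannot both hold.

inconsistent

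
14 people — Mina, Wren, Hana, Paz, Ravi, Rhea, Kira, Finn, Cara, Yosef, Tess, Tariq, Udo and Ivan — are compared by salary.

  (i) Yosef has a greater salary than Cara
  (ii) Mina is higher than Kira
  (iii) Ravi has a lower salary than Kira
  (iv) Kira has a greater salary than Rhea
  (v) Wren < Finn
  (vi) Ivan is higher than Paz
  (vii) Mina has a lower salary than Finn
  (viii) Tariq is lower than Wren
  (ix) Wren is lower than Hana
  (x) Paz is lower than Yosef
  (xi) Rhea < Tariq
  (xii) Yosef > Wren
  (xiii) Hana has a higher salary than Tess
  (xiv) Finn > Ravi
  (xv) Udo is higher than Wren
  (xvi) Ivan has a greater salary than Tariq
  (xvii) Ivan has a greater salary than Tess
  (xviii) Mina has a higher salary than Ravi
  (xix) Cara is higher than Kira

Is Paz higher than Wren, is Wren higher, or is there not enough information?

undetermined

Following every chain through Paz: above Paz we get Ivan, Yosef.
Wren is not reached, and no chain runs the other way from Wren to Paz.
So the given relations leave the order of Paz and Wren undetermined.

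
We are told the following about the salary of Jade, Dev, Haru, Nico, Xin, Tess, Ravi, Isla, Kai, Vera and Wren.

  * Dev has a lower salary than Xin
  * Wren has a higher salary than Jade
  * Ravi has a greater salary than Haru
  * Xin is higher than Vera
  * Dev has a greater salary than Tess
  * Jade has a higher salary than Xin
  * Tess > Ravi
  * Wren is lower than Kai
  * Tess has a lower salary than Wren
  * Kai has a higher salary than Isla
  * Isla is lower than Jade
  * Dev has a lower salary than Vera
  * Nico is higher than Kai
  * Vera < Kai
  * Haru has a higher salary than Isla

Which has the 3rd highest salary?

Wren

Piecing the relations together gives one ordering: Isla < Haru < Ravi < Tess < Dev < Vera < Xin < Jade < Wren < Kai < Nico.
Counting 3 from the largest end gives Wren.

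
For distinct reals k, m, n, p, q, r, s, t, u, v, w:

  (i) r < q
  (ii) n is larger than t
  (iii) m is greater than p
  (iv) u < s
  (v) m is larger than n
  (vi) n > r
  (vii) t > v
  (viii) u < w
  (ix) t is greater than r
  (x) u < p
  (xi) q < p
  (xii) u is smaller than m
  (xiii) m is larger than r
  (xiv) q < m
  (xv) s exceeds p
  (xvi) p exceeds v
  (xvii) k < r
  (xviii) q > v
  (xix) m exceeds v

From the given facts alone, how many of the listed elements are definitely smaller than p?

From p the given relations immediately reach u, v, q.
From those, r — 4 in total.
From those, k — 5 in total.
Nothing else is reachable below p; 5 in all.

5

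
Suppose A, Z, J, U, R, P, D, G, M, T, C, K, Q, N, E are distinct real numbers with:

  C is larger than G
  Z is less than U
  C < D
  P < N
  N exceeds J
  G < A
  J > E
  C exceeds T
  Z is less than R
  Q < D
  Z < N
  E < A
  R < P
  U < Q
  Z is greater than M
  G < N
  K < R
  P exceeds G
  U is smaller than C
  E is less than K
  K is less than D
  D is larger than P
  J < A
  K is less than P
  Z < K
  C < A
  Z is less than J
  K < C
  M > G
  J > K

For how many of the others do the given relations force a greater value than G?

12

The elements the relations force above G are M, Z, K, U, R, P, C, J, A, Q, D, N — no chain reaches any other.
That is 12.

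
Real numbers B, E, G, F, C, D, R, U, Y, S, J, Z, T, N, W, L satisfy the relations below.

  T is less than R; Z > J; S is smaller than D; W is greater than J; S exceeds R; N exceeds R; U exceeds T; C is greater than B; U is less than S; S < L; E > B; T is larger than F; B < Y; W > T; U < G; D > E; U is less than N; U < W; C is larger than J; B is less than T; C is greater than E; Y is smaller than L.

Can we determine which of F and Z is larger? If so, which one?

undetermined

Following every chain through F: above F we get T, U, R, S, G, L, D, W, N.
Z is not reached, and no chain runs the other way from Z to F.
So the given relations leave the order of F and Z undetermined.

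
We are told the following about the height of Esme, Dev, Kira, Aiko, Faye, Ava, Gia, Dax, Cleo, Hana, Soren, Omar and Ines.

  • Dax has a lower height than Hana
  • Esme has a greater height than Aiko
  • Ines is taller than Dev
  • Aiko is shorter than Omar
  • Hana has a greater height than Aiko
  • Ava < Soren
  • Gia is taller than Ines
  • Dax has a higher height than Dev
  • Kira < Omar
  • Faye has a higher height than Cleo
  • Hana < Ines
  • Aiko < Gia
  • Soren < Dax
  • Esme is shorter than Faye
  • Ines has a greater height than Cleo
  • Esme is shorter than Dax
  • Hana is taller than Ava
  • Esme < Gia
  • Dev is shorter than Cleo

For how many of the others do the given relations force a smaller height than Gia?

Directly below Gia: Aiko, Esme, Ines.
One step further: Dev, Cleo, Hana (6 so far).
One step further: Ava, Dax (8 so far).
One step further: Soren (9 so far).
No other element is forced below Gia by the given relations, so the count is 9.

9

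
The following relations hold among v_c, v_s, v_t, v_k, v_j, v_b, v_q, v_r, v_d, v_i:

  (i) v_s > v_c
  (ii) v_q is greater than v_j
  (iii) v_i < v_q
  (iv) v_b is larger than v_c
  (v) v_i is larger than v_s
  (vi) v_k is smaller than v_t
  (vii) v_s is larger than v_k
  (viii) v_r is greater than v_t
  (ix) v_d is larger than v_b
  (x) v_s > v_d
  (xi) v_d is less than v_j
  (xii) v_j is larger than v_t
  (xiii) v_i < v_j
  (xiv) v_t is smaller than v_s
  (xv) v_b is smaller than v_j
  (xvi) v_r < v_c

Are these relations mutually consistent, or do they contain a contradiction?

Every relation is compatible with v_k < v_t < v_r < v_c < v_b < v_d < v_s < v_i < v_j < v_q; the set is consistent.

consistent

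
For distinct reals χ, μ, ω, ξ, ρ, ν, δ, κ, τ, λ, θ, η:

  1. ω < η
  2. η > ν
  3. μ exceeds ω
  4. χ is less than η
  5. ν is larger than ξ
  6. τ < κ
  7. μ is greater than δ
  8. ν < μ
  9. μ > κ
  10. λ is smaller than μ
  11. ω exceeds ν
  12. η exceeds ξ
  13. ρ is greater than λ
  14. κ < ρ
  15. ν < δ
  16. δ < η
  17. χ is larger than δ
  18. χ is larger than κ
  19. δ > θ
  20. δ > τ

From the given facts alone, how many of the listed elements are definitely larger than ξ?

From ξ the given relations immediately reach ν, η.
From those, ω, δ, μ — 5 in total.
From those, χ — 6 in total.
No other element is forced above ξ by the given relations, so the count is 6.

6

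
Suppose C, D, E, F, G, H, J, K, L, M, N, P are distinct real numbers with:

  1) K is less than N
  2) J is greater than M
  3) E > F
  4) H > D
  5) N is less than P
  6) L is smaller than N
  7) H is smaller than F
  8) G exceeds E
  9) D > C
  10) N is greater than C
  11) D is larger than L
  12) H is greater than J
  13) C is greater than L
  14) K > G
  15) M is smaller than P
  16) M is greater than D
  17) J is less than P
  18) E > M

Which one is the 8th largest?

J

Piecing the relations together gives one ordering: L < C < D < M < J < H < F < E < G < K < N < P.
Counting 8 from the largest end gives J.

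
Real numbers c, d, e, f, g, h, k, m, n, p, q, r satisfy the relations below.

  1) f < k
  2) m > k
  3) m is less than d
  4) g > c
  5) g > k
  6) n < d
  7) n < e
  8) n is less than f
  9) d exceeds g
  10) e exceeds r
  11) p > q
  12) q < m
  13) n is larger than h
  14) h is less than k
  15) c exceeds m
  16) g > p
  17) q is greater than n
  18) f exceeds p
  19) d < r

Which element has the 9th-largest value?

p

Piecing the relations together gives one ordering: h < n < q < p < f < k < m < c < g < d < r < e.
Counting 9 from the largest end gives p.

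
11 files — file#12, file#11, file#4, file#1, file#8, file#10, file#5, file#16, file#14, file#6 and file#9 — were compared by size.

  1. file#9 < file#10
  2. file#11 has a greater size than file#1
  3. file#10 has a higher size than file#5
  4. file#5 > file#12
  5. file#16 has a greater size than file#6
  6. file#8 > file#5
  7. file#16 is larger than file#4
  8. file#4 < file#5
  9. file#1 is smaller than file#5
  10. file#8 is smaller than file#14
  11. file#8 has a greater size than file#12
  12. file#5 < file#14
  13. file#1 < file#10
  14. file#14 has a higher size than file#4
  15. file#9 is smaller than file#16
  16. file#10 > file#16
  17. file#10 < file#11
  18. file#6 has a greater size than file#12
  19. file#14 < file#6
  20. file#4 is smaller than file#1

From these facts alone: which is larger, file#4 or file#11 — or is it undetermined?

file#4 < file#1 < file#5 < file#8 < file#14 < file#6 < file#16 < file#10 < file#11, by transitivity through file#1, file#5, file#8, file#14, file#6, file#16, file#10.
So file#11 is larger.

file#11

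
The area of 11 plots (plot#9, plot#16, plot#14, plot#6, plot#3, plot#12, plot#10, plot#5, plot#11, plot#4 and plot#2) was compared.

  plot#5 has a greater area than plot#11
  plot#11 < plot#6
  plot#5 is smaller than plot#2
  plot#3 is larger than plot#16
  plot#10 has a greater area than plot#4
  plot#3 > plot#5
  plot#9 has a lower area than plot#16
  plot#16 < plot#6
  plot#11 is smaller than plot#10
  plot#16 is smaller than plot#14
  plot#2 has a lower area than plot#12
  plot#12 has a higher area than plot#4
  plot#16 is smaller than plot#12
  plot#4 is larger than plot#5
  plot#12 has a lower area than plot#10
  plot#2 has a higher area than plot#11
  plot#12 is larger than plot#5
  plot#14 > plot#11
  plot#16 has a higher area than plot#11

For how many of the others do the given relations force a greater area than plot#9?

From plot#9 the given relations immediately reach plot#16.
From those, plot#3, plot#12, plot#6, plot#14 — 5 in total.
From those, plot#10 — 6 in total.
No other element is forced above plot#9 by the given relations, so the count is 6.

6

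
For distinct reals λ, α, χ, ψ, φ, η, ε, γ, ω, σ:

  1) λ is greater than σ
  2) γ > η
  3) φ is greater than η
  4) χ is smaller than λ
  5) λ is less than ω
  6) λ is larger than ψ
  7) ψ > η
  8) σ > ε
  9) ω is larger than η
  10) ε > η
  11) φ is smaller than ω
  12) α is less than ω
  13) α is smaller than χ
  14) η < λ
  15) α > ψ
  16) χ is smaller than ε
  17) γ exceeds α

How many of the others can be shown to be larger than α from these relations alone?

Directly above α: χ, γ, ω.
One step further: ε, λ (5 so far).
One step further: σ (6 so far).
No other element is forced above α by the given relations, so the count is 6.

6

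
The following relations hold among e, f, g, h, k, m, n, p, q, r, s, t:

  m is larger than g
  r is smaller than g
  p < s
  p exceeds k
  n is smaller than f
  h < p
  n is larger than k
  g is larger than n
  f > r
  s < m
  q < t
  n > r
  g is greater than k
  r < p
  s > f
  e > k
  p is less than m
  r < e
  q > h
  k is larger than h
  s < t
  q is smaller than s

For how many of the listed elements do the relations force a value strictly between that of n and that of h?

1

The relations place h below n. An element lies strictly between them when it is forced above h and also forced below n.
Above h: {k, q, e, g, p, f, s, m, t}. Below n: {k, r}.
Intersection: {k} — 1.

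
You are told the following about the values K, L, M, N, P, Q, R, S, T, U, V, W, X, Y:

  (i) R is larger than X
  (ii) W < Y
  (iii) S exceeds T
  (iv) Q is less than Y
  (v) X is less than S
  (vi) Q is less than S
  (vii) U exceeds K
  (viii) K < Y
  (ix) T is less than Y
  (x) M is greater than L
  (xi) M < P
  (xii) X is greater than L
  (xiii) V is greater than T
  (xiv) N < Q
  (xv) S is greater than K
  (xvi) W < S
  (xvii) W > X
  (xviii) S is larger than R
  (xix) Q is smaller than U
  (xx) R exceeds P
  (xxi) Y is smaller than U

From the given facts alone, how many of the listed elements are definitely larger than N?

The elements the relations force above N are Q, Y, U, S — no chain reaches any other.
That is 4.

4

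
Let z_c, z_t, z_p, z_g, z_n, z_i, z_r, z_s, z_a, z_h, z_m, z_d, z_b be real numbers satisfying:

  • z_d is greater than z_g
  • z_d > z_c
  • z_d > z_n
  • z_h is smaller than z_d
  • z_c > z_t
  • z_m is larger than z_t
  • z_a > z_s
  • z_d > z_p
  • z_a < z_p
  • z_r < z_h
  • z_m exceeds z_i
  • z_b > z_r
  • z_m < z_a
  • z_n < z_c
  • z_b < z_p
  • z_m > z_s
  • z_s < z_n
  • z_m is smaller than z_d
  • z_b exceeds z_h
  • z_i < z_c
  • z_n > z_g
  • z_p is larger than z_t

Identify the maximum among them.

z_d

Chaining downward from z_d: directly below it, z_h, z_m, z_g, z_n, z_c, z_p; then z_r, z_s, z_i, z_t, z_a, z_b.
That covers every other element, and nothing is given above z_d, so z_d is the maximum.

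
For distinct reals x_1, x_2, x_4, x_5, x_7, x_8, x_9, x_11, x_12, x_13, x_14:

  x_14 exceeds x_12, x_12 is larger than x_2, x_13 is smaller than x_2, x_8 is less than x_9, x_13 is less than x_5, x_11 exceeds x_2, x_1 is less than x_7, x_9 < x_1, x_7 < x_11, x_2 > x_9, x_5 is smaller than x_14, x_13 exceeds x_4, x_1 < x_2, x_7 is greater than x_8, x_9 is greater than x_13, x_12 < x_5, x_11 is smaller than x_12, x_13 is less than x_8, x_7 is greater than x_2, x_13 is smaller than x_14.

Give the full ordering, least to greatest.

The consecutive links are each given: x_4 < x_13; x_13 < x_8; x_8 < x_9; x_9 < x_1; x_1 < x_2; x_2 < x_7; x_7 < x_11; x_11 < x_12; x_12 < x_5; x_5 < x_14.

x_4 < x_13 < x_8 < x_9 < x_1 < x_2 < x_7 < x_11 < x_12 < x_5 < x_14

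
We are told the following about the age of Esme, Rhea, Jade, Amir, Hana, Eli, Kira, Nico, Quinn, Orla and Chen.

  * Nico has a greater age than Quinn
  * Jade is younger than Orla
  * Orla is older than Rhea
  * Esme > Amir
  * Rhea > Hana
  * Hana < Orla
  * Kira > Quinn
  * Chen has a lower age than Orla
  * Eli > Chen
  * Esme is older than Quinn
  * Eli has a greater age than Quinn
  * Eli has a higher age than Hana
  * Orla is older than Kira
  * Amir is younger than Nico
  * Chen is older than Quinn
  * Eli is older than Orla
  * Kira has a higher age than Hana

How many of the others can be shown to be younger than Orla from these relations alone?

6

Directly below Orla: Hana, Kira, Jade, Rhea, Chen.
One step further: Quinn (6 so far).
No other element is forced below Orla by the given relations, so the count is 6.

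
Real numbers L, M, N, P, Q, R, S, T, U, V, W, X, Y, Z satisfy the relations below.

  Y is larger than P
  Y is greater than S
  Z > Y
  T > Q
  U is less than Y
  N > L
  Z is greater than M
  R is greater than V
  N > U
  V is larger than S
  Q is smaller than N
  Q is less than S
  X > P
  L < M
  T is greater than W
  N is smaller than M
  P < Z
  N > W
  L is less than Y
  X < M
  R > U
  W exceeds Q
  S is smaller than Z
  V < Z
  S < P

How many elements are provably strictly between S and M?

2

Chaining upward from S reaches: P, V, Y, X, R, Z.
Chaining downward from M reaches: Q, W, U, P, L, X, N.
Strictly between S and M are those in both lists: P, X — 2 elements.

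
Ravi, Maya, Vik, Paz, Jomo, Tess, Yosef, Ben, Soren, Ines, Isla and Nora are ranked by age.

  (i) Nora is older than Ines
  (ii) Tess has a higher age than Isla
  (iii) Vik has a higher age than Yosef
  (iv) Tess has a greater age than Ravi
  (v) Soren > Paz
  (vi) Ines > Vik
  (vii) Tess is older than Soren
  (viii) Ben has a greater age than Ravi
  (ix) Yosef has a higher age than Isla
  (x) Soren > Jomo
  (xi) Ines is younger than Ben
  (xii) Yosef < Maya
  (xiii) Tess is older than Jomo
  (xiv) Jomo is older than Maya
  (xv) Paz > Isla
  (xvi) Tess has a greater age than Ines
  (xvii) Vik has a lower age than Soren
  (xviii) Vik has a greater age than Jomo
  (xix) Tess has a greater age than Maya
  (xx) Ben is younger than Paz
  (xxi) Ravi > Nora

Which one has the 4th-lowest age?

Chaining the given pairs: Isla < Yosef < Maya < Jomo < Vik < Ines < Nora < Ravi < Ben < Paz < Soren < Tess.
The 4th smallest is Jomo.

Jomo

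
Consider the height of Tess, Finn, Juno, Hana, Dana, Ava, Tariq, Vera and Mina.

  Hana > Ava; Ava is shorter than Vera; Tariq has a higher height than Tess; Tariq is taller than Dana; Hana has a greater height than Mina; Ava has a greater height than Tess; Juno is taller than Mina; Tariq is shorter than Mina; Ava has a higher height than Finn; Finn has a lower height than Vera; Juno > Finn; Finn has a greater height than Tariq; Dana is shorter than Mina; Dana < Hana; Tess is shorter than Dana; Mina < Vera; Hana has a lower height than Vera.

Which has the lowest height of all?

Tess

Dana is not least since Tess < Dana; Tariq is not least since Dana < Tariq; Finn is not least since Tariq < Finn; Ava is not least since Tess < Ava; Mina is not least since Dana < Mina; Hana is not least since Ava < Hana; Juno is not least since Finn < Juno; Vera is not least since Finn < Vera.
Only Tess has nothing below it, so Tess is the lowest height.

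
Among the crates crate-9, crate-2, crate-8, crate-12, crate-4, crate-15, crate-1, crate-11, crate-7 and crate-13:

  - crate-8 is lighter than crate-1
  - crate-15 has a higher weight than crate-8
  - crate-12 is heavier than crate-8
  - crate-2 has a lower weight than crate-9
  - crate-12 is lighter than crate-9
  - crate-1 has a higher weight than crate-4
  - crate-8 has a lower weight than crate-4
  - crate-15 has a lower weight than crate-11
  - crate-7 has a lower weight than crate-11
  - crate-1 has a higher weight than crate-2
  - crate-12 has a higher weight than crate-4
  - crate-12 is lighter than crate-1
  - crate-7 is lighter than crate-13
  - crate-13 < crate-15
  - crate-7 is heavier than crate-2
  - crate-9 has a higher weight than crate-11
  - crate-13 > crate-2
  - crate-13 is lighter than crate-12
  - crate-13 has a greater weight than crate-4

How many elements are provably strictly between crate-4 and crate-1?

2

Chaining upward from crate-4 reaches: crate-13, crate-12, crate-15, crate-11, crate-9.
Chaining downward from crate-1 reaches: crate-2, crate-8, crate-7, crate-13, crate-12.
Strictly between crate-4 and crate-1 are those in both lists: crate-13, crate-12 — 2 elements.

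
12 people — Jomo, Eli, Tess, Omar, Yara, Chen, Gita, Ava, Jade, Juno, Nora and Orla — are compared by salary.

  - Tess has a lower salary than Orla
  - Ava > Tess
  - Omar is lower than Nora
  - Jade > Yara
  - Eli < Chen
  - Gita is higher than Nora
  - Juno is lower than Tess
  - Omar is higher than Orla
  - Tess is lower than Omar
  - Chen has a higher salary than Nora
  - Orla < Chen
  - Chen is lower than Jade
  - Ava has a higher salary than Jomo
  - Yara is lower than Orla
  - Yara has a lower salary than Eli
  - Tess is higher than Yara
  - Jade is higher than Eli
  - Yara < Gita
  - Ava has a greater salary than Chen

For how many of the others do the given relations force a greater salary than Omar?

5

From Omar the given relations immediately reach Nora.
From those, Chen, Gita — 3 in total.
From those, Jade, Ava — 5 in total.
Nothing else is reachable above Omar; 5 in all.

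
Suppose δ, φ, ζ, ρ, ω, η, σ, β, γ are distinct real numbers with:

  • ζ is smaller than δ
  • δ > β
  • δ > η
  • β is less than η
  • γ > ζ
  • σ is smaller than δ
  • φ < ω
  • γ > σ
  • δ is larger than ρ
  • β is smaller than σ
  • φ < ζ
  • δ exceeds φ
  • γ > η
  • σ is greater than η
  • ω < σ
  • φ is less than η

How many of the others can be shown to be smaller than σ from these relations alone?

4

The elements the relations force below σ are φ, β, η, ω — no chain reaches any other.
That is 4.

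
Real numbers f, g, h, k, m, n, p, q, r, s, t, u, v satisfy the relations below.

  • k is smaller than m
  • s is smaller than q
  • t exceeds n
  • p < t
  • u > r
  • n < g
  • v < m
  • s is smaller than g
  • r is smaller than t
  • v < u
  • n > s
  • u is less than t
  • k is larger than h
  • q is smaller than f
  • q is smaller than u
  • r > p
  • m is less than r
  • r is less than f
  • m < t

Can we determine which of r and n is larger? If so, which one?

undetermined

Following every chain through r: above r we get u, f, t; below r we get h, v, k, p, m.
n is not reached, and no chain runs the other way from n to r.
So the given relations leave the order of r and n undetermined.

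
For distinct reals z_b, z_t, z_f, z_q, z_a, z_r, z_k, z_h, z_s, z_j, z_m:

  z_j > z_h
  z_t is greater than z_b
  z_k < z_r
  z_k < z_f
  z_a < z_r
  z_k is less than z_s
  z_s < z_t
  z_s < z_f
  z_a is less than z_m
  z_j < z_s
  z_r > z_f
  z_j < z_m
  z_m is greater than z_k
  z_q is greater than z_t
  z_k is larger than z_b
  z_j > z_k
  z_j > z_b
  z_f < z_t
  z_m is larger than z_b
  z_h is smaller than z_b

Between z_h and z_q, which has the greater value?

z_q

z_h < z_b and z_b < z_k give z_h < z_k.
With z_k < z_j: z_h < z_b < z_k < z_j.
Then z_j < z_s extends the chain to z_s.
Then z_s < z_f extends the chain to z_f.
With z_f < z_t: z_h < z_b < z_k < z_j < z_s < z_f < z_t.
With z_t < z_q: z_h < z_b < z_k < z_j < z_s < z_f < z_t < z_q.
So z_h < z_q; z_q is the larger of the two.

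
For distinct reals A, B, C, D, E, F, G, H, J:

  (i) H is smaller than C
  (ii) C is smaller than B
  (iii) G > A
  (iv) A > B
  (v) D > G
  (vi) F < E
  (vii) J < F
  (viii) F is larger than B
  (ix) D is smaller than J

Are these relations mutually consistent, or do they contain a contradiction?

The single ordering H < C < B < A < G < D < J < F < E satisfies every listed relation, so no contradiction arises.

consistent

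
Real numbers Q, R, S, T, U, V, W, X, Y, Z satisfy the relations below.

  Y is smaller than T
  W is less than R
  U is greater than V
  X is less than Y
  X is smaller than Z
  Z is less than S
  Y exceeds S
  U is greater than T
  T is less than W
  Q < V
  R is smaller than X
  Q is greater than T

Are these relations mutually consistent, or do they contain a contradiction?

We have T < W stated directly, yet also W < R < X < Z < S < Y < T by chaining the others — so W < T. Contradiction.

inconsistent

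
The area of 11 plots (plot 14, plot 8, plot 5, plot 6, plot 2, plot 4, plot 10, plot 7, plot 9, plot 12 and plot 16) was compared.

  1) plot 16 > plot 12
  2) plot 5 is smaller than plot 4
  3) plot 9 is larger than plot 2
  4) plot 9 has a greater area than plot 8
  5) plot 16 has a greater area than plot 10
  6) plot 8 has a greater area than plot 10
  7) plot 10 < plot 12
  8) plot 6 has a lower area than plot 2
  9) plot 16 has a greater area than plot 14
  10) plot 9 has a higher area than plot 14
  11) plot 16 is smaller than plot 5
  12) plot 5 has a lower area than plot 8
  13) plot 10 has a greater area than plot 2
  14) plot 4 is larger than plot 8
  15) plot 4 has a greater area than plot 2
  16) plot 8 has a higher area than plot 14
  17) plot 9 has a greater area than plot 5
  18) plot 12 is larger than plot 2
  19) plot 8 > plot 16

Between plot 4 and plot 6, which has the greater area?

plot 4

Following the relations from plot 6: plot 6 < plot 2 < plot 10 < plot 12 < plot 16 < plot 5 < plot 8 < plot 4.
So plot 6 < plot 4; plot 4 is the larger of the two.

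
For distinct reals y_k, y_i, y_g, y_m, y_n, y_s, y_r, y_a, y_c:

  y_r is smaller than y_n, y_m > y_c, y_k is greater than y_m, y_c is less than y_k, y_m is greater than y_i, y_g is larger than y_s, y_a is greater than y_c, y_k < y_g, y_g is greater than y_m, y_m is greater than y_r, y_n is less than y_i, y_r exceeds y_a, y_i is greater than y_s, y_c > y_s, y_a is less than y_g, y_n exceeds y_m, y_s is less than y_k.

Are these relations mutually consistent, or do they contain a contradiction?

Chaining the given relations yields y_n < y_i < y_m, so y_n < y_m. But one relation states y_m < y_n. These cannot both hold.

inconsistent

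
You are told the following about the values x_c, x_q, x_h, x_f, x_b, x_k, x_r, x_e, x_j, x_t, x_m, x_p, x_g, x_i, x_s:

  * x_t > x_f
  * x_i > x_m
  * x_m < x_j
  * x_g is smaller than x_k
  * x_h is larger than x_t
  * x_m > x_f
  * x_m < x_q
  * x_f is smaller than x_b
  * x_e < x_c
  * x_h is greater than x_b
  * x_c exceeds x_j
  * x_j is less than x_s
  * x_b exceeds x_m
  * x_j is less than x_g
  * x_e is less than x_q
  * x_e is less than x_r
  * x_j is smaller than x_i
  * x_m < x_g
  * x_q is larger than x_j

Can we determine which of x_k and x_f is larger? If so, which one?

x_k

Link the given pairs in sequence: x_f < x_m; x_m < x_j; x_j < x_g; x_g < x_k.
Together: x_f < x_m < x_j < x_g < x_k.
So x_k is larger.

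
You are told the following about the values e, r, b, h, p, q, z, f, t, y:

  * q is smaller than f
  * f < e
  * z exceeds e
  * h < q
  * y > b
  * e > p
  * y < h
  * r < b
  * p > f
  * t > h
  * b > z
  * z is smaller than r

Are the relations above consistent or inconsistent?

We have h < q stated directly, yet also q < f < p < e < z < r < b < y < h by chaining the others — so q < h. Contradiction.

inconsistent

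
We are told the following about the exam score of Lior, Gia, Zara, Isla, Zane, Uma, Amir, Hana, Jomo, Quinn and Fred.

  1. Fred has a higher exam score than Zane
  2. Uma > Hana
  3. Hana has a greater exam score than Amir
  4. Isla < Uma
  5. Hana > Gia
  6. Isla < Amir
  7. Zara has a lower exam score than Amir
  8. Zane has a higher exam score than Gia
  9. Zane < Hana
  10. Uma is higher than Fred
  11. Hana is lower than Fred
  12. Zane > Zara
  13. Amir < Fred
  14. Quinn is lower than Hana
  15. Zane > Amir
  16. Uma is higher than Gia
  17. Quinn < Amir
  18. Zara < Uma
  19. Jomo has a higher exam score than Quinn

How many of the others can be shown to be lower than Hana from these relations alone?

The elements the relations force below Hana are Gia, Zara, Quinn, Isla, Amir, Zane — no chain reaches any other.
That is 6.

6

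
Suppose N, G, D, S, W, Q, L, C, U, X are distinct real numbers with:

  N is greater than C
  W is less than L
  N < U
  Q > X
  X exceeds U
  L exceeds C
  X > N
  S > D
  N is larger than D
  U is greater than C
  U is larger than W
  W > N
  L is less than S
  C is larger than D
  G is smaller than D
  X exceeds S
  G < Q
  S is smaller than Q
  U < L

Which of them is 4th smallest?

N

Chaining the given pairs: G < D < C < N < W < U < L < S < X < Q.
The 4th smallest is N.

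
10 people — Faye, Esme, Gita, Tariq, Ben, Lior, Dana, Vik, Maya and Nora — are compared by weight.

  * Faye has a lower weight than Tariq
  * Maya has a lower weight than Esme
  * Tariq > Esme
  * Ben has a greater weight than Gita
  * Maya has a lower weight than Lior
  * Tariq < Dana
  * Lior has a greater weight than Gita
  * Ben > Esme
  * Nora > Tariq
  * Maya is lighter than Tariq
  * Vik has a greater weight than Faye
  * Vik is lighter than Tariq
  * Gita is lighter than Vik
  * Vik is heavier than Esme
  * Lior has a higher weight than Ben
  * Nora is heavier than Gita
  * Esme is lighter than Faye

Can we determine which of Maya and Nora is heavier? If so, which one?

Maya < Esme < Faye < Vik < Tariq < Nora, by transitivity through Esme, Faye, Vik, Tariq.
So Nora is heavier.

Nora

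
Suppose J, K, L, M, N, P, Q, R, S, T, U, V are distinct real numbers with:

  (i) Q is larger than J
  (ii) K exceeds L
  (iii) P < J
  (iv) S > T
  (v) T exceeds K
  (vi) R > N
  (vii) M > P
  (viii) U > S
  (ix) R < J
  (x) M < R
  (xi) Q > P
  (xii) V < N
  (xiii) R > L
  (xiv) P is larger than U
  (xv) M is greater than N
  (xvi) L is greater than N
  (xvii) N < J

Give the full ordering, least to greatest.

Each adjacent pair is fixed by a given relation: V < N; N < L; L < K; K < T; T < S; S < U; U < P; P < M; M < R; R < J; J < Q. Chaining them end to end gives the full order.

V < N < L < K < T < S < U < P < M < R < J < Q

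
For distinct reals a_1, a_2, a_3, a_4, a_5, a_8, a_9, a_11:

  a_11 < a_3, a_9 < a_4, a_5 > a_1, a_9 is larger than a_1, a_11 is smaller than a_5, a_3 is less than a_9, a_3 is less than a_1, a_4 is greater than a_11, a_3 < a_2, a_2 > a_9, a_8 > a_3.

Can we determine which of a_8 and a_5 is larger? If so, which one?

undetermined

Following every chain through a_5: below a_5 we get a_11, a_3, a_1.
a_8 is not reached, and no chain runs the other way from a_8 to a_5.
So the given relations leave the order of a_5 and a_8 undetermined.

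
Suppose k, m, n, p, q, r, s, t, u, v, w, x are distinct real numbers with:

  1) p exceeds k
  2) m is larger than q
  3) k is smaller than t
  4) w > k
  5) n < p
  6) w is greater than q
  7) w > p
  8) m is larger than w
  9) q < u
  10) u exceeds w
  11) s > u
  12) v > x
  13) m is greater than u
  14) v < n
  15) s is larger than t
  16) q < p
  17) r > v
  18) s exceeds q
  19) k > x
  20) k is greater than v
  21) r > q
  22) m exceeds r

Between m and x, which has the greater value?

m

x < v and v < k give x < k.
Then k < p extends the chain to p.
With p < w: x < v < k < p < w.
Then w < u extends the chain to u.
Then u < m extends the chain to m.
So x < m; m is the larger of the two.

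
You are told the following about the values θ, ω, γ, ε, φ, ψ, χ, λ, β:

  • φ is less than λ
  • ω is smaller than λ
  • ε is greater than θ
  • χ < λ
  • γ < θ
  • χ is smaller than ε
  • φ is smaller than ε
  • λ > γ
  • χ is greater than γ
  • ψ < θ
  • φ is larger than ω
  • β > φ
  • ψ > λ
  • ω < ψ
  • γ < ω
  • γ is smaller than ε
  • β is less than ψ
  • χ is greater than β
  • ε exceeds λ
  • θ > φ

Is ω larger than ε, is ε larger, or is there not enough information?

ε

ω < φ and φ < β give ω < β.
With β < χ: ω < φ < β < χ.
With χ < λ: ω < φ < β < χ < λ.
Then λ < ψ extends the chain to ψ.
Then ψ < θ extends the chain to θ.
With θ < ε: ω < φ < β < χ < λ < ψ < θ < ε.
So ε is larger.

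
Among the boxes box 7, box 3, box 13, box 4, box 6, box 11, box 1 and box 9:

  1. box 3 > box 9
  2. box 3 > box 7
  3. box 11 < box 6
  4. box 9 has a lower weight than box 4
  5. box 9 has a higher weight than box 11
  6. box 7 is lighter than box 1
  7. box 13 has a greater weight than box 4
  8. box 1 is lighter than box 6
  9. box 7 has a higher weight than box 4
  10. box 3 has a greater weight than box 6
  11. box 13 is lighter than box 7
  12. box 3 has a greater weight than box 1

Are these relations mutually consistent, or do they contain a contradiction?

The single ordering box 11 < box 9 < box 4 < box 13 < box 7 < box 1 < box 6 < box 3 satisfies every listed relation, so no contradiction arises.

consistent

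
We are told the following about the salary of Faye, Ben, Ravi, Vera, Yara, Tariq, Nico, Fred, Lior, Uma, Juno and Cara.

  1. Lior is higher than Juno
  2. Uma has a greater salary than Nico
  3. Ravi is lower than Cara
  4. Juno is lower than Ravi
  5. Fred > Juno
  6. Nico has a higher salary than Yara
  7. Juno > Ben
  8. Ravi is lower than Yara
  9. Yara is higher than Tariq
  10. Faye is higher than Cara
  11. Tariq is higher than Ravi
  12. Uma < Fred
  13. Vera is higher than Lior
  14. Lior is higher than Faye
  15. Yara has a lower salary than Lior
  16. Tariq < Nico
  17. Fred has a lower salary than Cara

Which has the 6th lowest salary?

Nico

Piecing the relations together gives one ordering: Ben < Juno < Ravi < Tariq < Yara < Nico < Uma < Fred < Cara < Faye < Lior < Vera.
Counting 6 from the smallest end gives Nico.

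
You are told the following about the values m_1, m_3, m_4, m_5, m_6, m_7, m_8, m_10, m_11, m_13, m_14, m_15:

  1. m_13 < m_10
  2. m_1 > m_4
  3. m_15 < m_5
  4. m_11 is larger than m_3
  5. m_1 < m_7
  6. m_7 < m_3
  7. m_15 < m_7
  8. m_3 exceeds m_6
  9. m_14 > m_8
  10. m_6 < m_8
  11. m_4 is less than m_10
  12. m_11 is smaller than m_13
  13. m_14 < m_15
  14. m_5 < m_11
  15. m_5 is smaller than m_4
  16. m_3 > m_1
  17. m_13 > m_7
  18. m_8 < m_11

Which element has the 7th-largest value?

Chaining the given pairs: m_6 < m_8 < m_14 < m_15 < m_5 < m_4 < m_1 < m_7 < m_3 < m_11 < m_13 < m_10.
The 7th largest is m_4.

m_4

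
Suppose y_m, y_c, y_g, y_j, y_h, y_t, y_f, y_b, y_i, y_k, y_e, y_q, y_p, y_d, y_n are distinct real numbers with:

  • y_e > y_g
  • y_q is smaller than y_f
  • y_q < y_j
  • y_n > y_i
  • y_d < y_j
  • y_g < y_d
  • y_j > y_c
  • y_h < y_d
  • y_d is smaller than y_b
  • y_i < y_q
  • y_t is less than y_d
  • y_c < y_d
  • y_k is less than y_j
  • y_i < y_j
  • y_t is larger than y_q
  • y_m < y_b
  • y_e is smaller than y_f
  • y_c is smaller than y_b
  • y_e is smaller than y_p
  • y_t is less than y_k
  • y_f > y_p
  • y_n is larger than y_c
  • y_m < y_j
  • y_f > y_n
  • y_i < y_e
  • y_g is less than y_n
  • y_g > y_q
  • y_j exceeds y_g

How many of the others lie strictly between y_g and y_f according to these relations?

The relations place y_g below y_f. An element lies strictly between them when it is forced above y_g and also forced below y_f.
Above y_g: {y_e, y_p, y_n, y_d, y_j, y_b}. Below y_f: {y_i, y_q, y_c, y_e, y_p, y_n}.
Intersection: {y_e, y_p, y_n} — 3.

3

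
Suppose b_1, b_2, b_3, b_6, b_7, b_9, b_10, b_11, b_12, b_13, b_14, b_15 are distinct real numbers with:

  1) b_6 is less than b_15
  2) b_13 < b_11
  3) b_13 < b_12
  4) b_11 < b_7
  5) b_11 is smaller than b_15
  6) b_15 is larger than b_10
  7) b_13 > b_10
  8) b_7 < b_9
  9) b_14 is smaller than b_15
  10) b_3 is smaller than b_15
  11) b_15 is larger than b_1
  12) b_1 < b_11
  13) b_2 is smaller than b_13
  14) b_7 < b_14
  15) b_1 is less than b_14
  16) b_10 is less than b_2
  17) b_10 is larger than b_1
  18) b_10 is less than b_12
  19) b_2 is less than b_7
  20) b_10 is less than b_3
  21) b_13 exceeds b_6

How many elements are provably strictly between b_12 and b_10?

The relations place b_10 below b_12. An element lies strictly between them when it is forced above b_10 and also forced below b_12.
Above b_10: {b_2, b_13, b_3, b_11, b_7, b_14, b_9, b_15}. Below b_12: {b_1, b_6, b_2, b_13}.
Intersection: {b_2, b_13} — 2.

2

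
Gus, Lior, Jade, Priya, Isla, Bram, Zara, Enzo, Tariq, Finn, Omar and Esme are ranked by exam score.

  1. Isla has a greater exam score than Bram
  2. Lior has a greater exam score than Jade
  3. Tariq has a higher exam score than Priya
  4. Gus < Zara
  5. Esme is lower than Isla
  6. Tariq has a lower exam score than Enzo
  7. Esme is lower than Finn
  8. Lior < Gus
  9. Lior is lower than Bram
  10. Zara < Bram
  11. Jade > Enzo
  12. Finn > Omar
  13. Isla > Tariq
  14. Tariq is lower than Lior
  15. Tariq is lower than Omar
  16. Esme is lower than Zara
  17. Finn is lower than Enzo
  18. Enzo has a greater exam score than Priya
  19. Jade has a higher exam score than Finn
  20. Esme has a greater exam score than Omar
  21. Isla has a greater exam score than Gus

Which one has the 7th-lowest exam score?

Jade

Piecing the relations together gives one ordering: Priya < Tariq < Omar < Esme < Finn < Enzo < Jade < Lior < Gus < Zara < Bram < Isla.
The 7th smallest is Jade.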